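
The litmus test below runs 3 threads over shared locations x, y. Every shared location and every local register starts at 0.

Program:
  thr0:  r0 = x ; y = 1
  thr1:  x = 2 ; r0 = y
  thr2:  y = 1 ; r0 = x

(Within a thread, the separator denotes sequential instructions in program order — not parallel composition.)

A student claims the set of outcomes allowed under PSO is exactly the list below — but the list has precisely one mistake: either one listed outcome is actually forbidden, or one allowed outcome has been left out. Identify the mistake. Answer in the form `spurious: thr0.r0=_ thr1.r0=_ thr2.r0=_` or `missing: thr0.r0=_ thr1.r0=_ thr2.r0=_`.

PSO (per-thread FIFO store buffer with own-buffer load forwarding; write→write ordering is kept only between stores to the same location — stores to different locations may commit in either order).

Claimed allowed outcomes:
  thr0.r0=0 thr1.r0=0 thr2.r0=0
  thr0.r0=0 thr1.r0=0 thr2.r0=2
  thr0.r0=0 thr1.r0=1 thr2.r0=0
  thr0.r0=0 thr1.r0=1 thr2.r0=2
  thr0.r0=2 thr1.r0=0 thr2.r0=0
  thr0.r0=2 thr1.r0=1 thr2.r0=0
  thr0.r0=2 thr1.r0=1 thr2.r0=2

missing: thr0.r0=2 thr1.r0=0 thr2.r0=2

outcome vector order: (thr0.r0,thr1.r0,thr2.r0)
[PSO] allowed = {0/0/0 0/0/2 0/1/0 0/1/2 2/0/0 2/0/2 2/1/0 2/1/2}
PSO∖claimed = {2/0/2}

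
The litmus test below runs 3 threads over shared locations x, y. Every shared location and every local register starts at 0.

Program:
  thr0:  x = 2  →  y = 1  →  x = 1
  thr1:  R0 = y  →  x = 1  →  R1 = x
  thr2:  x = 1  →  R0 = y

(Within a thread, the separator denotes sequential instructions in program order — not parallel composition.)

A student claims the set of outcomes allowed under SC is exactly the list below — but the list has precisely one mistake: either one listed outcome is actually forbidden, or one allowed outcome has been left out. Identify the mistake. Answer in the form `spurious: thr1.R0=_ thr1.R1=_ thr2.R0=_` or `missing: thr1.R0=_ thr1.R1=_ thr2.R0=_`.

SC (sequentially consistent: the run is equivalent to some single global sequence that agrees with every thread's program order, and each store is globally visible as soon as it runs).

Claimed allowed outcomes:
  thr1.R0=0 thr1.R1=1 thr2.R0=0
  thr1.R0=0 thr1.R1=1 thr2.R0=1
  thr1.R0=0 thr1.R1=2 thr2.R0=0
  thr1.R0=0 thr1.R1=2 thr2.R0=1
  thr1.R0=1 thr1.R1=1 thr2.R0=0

missing: thr1.R0=1 thr1.R1=1 thr2.R0=1

outcome vector order: (thr1.R0,thr1.R1,thr2.R0)
SC: 6 outcomes — {0/1/0, 0/1/1, 0/2/0, 0/2/1, 1/1/0, 1/1/1}
SC∖claimed = {1/1/1}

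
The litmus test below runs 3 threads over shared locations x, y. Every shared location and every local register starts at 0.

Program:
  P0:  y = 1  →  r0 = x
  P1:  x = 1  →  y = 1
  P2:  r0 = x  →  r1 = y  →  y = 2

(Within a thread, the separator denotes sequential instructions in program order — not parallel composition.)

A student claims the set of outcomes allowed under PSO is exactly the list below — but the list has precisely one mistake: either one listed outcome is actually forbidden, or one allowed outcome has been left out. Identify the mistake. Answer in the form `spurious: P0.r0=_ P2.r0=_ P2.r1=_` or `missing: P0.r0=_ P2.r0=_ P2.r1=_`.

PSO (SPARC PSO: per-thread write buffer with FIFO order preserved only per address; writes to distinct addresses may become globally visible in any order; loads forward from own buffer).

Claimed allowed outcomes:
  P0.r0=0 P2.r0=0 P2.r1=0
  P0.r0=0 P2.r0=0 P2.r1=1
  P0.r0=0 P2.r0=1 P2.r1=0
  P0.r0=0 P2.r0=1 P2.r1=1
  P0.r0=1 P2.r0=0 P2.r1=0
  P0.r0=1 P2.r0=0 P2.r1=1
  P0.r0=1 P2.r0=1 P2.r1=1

missing: P0.r0=1 P2.r0=1 P2.r1=0

outcome vector order: (P0.r0,P2.r0,P2.r1)
under PSO → 000, 001, 010, 011, 100, 101, 110, 111
PSO∖claimed = {110}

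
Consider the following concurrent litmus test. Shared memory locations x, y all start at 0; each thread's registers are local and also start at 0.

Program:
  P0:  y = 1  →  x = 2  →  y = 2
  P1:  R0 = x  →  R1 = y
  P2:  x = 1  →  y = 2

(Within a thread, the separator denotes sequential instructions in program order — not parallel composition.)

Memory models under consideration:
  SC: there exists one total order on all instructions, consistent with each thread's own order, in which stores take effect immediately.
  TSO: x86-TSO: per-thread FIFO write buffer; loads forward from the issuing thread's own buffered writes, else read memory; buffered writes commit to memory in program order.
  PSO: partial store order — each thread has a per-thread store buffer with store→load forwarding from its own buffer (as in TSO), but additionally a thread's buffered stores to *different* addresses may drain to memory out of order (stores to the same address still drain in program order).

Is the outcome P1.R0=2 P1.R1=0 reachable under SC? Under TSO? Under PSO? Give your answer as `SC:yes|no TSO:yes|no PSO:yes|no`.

SC:no TSO:no PSO:yes

outcome vector order: (P1.R0,P1.R1)
SC: 8 outcomes — {00, 01, 02, 10, 11, 12, 21, 22}
TSO: 8 outcomes — {00, 01, 02, 10, 11, 12, 21, 22}
PSO: 9 outcomes — {00, 01, 02, 10, 11, 12, 20, 21, 22}
target 20 ∈ {PSO}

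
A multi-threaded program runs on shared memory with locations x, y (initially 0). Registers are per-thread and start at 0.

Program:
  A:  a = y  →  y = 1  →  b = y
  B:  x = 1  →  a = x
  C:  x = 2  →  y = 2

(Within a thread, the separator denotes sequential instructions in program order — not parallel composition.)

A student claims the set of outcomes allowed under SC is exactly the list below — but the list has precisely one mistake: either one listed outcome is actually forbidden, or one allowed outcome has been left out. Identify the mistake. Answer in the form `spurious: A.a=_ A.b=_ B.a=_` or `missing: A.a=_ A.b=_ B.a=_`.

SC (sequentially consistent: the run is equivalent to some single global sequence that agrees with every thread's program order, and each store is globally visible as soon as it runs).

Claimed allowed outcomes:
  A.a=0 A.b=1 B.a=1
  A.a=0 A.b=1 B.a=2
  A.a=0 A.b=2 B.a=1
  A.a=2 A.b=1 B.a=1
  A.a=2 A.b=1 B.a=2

outcome vector order: (A.a,A.b,B.a)
SC: 6 outcomes — {0/1/1; 0/1/2; 0/2/1; 0/2/2; 2/1/1; 2/1/2}
SC∖claimed = {0/2/2}

missing: A.a=0 A.b=2 B.a=2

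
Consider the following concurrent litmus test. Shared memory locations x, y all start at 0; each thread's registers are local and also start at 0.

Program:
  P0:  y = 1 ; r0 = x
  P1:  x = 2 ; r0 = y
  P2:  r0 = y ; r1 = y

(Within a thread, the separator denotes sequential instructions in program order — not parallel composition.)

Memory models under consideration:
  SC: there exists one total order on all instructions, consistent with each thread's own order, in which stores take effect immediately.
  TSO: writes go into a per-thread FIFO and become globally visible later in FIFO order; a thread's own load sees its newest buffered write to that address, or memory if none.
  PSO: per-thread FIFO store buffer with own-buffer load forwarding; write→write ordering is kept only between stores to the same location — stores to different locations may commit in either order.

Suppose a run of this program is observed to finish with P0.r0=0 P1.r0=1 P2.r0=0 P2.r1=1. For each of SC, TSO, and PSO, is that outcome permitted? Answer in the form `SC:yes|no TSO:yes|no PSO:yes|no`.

outcome vector order: (P0.r0,P1.r0,P2.r0,P2.r1)
SC (9): <0 1 0 0>, <0 1 0 1>, <0 1 1 1>, <2 0 0 0>, <2 0 0 1>, <2 0 1 1>, <2 1 0 0>, <2 1 0 1>, <2 1 1 1>
TSO (12): <0 0 0 0>, <0 0 0 1>, <0 0 1 1>, <0 1 0 0>, <0 1 0 1>, <0 1 1 1>, <2 0 0 0>, <2 0 0 1>, <2 0 1 1>, <2 1 0 0>, <2 1 0 1>, <2 1 1 1>
PSO (12): <0 0 0 0>, <0 0 0 1>, <0 0 1 1>, <0 1 0 0>, <0 1 0 1>, <0 1 1 1>, <2 0 0 0>, <2 0 0 1>, <2 0 1 1>, <2 1 0 0>, <2 1 0 1>, <2 1 1 1>
target <0 1 0 1> ∈ {SC,TSO,PSO}

SC:yes TSO:yes PSO:yes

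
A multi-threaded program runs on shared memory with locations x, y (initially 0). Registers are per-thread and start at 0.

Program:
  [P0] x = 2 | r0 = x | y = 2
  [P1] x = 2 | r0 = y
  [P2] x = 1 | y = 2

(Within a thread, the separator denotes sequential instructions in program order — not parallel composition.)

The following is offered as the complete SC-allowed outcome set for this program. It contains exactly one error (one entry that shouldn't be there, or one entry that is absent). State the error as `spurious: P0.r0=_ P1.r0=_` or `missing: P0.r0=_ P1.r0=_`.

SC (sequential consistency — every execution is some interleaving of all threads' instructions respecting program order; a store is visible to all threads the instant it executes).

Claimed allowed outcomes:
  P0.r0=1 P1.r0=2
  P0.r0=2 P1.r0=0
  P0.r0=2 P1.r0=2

missing: P0.r0=1 P1.r0=0

outcome vector order: (P0.r0,P1.r0)
SC: 4 outcomes — {10; 12; 20; 22}
SC∖claimed = {10}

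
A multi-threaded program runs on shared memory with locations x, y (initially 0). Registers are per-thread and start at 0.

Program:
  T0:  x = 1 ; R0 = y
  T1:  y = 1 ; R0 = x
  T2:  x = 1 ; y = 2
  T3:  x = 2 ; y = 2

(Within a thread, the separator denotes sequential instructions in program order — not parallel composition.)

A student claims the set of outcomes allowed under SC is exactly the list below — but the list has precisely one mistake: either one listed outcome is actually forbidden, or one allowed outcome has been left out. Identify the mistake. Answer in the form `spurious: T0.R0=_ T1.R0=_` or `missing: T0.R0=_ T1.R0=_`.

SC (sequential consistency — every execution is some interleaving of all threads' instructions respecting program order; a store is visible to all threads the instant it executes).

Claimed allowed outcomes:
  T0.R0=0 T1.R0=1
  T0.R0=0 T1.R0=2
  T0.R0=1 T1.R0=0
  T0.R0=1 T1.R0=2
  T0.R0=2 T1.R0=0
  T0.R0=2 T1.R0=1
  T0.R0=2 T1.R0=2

missing: T0.R0=1 T1.R0=1

outcome vector order: (T0.R0,T1.R0)
SC (8): (0,1), (0,2), (1,0), (1,1), (1,2), (2,0), (2,1), (2,2)
SC∖claimed = {(1,1)}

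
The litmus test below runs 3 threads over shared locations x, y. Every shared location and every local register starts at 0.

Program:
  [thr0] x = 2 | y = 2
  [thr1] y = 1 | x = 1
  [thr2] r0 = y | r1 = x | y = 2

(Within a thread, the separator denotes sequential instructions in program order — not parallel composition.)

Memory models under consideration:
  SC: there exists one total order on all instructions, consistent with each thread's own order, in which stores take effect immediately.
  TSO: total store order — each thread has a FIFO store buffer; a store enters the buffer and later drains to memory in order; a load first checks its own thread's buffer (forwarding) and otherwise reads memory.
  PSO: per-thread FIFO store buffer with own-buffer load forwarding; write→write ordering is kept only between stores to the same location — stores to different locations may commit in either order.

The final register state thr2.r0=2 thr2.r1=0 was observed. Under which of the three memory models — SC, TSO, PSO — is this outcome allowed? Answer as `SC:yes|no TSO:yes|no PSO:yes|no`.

SC:no TSO:no PSO:yes

outcome vector order: (thr2.r0,thr2.r1)
[SC] allowed = {00; 01; 02; 10; 11; 12; 21; 22}
[TSO] allowed = {00; 01; 02; 10; 11; 12; 21; 22}
[PSO] allowed = {00; 01; 02; 10; 11; 12; 20; 21; 22}
target 20 ∈ {PSO}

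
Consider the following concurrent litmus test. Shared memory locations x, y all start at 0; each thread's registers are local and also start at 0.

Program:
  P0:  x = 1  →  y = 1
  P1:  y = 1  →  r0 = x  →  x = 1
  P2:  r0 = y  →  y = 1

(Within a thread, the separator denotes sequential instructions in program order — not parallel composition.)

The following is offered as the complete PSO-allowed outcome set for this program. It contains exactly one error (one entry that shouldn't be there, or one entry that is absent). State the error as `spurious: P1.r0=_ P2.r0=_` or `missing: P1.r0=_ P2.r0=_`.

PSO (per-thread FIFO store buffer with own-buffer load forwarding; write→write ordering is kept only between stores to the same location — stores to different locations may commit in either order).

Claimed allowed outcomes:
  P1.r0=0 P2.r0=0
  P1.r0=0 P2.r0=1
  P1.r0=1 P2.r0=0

outcome vector order: (P1.r0,P2.r0)
PSO (4): (0,0) (0,1) (1,0) (1,1)
PSO∖claimed = {(1,1)}

missing: P1.r0=1 P2.r0=1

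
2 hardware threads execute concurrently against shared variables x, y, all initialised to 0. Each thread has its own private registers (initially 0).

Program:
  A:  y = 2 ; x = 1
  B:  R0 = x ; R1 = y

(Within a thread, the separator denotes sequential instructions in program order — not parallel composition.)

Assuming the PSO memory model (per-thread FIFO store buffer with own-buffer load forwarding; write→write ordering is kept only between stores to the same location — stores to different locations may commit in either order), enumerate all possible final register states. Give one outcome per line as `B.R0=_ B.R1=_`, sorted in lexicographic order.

B.R0=0 B.R1=0
B.R0=0 B.R1=2
B.R0=1 B.R1=0
B.R0=1 B.R1=2

outcome vector order: (B.R0,B.R1)
|PSO outcomes| = 4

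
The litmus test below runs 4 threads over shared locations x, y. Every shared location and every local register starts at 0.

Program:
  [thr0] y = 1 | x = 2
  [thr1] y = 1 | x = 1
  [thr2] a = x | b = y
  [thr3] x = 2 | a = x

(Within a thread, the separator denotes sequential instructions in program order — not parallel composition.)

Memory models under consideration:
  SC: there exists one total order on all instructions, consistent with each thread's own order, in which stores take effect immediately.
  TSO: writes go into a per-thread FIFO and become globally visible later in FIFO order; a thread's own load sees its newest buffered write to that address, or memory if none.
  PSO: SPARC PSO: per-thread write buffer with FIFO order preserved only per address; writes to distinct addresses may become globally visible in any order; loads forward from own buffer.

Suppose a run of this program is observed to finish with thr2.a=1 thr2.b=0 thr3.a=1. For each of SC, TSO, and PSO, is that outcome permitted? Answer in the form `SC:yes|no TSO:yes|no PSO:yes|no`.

SC:no TSO:no PSO:yes

outcome vector order: (thr2.a,thr2.b,thr3.a)
[SC] allowed = {001 002 011 012 111 112 201 202 211 212}
[TSO] allowed = {001 002 011 012 111 112 201 202 211 212}
[PSO] allowed = {001 002 011 012 101 102 111 112 201 202 211 212}
target 101 ∈ {PSO}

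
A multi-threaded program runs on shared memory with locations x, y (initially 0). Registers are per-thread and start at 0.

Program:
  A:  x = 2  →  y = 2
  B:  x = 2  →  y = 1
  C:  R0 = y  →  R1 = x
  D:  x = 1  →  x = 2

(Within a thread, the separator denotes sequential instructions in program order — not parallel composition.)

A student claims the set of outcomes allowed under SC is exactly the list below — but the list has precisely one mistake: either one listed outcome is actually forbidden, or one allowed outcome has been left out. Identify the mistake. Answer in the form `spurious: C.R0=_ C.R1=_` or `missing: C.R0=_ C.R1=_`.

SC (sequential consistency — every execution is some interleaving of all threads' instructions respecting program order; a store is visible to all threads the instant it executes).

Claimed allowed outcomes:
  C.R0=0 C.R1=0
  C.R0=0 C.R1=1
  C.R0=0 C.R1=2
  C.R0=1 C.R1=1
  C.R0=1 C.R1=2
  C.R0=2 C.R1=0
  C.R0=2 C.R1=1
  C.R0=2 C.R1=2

spurious: C.R0=2 C.R1=0

outcome vector order: (C.R0,C.R1)
[SC] allowed = {(0,0) (0,1) (0,2) (1,1) (1,2) (2,1) (2,2)}
claimed∖SC = {(2,0)}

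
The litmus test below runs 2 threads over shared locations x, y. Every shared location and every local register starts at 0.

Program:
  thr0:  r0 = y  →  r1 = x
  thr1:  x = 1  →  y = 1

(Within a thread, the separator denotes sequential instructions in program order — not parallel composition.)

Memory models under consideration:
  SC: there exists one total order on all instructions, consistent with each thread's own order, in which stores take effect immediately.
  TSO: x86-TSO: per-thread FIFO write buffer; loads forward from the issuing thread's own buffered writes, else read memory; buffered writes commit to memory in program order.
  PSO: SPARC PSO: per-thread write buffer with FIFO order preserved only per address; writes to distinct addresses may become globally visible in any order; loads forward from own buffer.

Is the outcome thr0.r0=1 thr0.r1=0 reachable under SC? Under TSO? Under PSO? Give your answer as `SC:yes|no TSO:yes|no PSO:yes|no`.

SC:no TSO:no PSO:yes

outcome vector order: (thr0.r0,thr0.r1)
SC: 3 outcomes — {<0 0>; <0 1>; <1 1>}
TSO: 3 outcomes — {<0 0>; <0 1>; <1 1>}
PSO: 4 outcomes — {<0 0>; <0 1>; <1 0>; <1 1>}
target <1 0> ∈ {PSO}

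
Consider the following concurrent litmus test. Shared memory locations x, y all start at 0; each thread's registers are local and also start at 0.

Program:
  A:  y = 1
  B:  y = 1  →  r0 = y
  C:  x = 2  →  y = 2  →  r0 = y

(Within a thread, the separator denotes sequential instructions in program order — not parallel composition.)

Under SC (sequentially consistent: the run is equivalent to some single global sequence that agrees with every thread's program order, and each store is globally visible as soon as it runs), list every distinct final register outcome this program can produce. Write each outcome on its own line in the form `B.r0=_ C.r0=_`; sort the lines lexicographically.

B.r0=1 C.r0=1
B.r0=1 C.r0=2
B.r0=2 C.r0=1
B.r0=2 C.r0=2

outcome vector order: (B.r0,C.r0)
|SC outcomes| = 4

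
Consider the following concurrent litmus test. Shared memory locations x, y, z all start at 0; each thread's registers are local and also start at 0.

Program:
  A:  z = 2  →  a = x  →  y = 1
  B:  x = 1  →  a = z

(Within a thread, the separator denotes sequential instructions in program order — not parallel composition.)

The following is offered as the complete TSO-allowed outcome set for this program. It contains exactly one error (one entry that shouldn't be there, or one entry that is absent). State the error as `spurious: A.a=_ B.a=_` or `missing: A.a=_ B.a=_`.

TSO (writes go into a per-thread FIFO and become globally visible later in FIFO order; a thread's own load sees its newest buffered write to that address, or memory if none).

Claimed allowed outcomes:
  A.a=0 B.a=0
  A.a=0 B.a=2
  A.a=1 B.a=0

missing: A.a=1 B.a=2

outcome vector order: (A.a,B.a)
under TSO → (0,0); (0,2); (1,0); (1,2)
TSO∖claimed = {(1,2)}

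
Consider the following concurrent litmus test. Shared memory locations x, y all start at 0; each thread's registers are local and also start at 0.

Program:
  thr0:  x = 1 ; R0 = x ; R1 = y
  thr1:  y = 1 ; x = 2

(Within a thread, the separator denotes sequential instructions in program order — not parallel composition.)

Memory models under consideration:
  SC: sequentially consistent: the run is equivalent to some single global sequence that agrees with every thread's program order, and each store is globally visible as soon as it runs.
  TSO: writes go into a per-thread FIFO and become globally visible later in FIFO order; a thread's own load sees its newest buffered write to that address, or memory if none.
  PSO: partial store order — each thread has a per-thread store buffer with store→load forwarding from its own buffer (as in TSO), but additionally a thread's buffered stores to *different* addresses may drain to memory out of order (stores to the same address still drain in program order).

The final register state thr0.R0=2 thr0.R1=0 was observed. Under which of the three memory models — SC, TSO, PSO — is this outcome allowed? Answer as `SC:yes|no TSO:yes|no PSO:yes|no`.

outcome vector order: (thr0.R0,thr0.R1)
SC: 3 outcomes — {10 11 21}
TSO: 3 outcomes — {10 11 21}
PSO: 4 outcomes — {10 11 20 21}
target 20 ∈ {PSO}

SC:no TSO:no PSO:yes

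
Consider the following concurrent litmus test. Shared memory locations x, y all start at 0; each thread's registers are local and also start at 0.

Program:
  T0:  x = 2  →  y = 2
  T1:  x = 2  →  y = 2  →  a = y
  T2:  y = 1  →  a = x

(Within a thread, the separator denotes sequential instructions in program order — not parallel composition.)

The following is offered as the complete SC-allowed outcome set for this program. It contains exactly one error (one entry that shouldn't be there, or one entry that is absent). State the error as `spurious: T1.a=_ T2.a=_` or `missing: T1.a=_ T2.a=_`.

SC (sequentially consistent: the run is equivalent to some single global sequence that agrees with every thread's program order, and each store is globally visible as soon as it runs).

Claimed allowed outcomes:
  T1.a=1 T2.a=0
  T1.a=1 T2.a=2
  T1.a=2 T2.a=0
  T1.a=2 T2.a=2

outcome vector order: (T1.a,T2.a)
under SC → (1,2), (2,0), (2,2)
claimed∖SC = {(1,0)}

spurious: T1.a=1 T2.a=0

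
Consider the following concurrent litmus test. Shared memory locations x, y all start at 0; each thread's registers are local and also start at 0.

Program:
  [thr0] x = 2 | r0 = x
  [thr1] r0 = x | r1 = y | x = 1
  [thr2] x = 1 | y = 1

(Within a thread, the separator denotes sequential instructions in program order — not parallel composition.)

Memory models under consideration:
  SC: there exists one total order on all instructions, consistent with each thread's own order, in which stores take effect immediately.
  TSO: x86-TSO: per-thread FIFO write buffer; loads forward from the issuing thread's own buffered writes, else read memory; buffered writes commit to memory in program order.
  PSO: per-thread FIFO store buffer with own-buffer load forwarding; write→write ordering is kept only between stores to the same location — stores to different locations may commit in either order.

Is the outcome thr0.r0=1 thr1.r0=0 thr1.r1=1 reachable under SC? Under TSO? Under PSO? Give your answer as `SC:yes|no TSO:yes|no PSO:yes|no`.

SC:yes TSO:yes PSO:yes

outcome vector order: (thr0.r0,thr1.r0,thr1.r1)
SC (12): 100, 101, 110, 111, 120, 121, 200, 201, 210, 211, 220, 221
TSO (12): 100, 101, 110, 111, 120, 121, 200, 201, 210, 211, 220, 221
PSO (12): 100, 101, 110, 111, 120, 121, 200, 201, 210, 211, 220, 221
target 101 ∈ {SC,TSO,PSO}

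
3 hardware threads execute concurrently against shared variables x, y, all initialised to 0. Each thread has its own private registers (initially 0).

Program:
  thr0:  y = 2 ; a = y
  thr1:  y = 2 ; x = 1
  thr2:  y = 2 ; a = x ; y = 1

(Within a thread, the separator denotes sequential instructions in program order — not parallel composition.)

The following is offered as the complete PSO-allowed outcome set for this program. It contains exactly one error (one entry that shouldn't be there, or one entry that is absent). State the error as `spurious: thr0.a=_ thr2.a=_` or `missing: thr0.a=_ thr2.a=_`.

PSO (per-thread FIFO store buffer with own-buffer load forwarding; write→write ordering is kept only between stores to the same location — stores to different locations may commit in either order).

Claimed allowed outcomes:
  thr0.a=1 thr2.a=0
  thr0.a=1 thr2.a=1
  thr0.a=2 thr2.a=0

outcome vector order: (thr0.a,thr2.a)
PSO: 4 outcomes — {10, 11, 20, 21}
PSO∖claimed = {21}

missing: thr0.a=2 thr2.a=1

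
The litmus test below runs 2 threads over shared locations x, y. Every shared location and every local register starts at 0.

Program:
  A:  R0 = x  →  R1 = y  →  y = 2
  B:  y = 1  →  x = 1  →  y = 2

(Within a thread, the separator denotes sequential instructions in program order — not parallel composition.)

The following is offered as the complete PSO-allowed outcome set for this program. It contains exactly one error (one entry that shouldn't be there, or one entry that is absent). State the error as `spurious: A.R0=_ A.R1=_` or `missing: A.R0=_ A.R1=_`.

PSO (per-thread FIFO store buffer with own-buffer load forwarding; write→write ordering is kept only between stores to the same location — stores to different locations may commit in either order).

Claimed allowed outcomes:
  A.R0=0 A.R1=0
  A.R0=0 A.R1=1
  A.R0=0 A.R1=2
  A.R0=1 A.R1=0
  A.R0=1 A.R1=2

outcome vector order: (A.R0,A.R1)
under PSO → 0/0; 0/1; 0/2; 1/0; 1/1; 1/2
PSO∖claimed = {1/1}

missing: A.R0=1 A.R1=1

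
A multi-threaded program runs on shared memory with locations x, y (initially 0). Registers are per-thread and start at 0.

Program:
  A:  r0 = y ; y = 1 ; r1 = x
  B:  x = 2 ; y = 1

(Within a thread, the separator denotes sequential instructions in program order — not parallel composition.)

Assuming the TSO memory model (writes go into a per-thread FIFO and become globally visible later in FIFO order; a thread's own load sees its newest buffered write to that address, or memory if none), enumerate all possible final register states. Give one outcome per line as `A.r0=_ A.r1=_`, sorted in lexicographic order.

outcome vector order: (A.r0,A.r1)
|TSO outcomes| = 3

A.r0=0 A.r1=0
A.r0=0 A.r1=2
A.r0=1 A.r1=2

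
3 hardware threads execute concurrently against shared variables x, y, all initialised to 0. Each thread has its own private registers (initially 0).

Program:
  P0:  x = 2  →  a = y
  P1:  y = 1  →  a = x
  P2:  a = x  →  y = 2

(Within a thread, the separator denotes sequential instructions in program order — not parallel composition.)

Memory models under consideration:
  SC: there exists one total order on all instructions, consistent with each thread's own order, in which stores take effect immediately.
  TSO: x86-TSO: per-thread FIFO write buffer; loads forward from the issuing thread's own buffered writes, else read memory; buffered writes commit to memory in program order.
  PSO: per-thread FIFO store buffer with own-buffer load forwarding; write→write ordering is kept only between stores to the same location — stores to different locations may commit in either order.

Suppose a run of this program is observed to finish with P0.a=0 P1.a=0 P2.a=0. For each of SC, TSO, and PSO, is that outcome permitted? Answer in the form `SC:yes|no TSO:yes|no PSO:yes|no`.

outcome vector order: (P0.a,P1.a,P2.a)
SC: 10 outcomes — {0/2/0; 0/2/2; 1/0/0; 1/0/2; 1/2/0; 1/2/2; 2/0/0; 2/0/2; 2/2/0; 2/2/2}
TSO: 12 outcomes — {0/0/0; 0/0/2; 0/2/0; 0/2/2; 1/0/0; 1/0/2; 1/2/0; 1/2/2; 2/0/0; 2/0/2; 2/2/0; 2/2/2}
PSO: 12 outcomes — {0/0/0; 0/0/2; 0/2/0; 0/2/2; 1/0/0; 1/0/2; 1/2/0; 1/2/2; 2/0/0; 2/0/2; 2/2/0; 2/2/2}
target 0/0/0 ∈ {TSO,PSO}

SC:no TSO:yes PSO:yes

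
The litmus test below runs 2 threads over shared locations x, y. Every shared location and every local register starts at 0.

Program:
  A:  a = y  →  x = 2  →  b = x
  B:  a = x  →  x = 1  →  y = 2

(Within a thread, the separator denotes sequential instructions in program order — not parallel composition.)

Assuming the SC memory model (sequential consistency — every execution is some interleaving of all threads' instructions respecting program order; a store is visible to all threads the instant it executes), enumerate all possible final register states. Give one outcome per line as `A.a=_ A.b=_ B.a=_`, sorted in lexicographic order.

outcome vector order: (A.a,A.b,B.a)
|SC outcomes| = 5

A.a=0 A.b=1 B.a=0
A.a=0 A.b=1 B.a=2
A.a=0 A.b=2 B.a=0
A.a=0 A.b=2 B.a=2
A.a=2 A.b=2 B.a=0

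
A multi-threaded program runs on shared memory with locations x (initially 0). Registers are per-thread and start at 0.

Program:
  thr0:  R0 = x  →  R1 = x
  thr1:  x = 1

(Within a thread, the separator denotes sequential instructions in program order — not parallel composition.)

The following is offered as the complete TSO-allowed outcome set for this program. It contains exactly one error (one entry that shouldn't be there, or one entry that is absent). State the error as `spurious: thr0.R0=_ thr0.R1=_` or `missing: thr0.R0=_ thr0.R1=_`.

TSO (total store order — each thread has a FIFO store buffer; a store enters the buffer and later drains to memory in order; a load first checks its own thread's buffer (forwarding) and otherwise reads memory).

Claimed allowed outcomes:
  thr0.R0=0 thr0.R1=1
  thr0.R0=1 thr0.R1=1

missing: thr0.R0=0 thr0.R1=0

outcome vector order: (thr0.R0,thr0.R1)
TSO: 3 outcomes — {(0,0) (0,1) (1,1)}
TSO∖claimed = {(0,0)}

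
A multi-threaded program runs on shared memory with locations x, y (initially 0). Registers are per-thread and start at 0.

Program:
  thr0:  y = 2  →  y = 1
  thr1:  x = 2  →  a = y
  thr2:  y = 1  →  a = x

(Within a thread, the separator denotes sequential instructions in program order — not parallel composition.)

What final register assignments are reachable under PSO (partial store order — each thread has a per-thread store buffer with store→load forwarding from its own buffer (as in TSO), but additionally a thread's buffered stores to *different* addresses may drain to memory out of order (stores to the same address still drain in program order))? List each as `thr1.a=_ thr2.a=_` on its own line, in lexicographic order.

outcome vector order: (thr1.a,thr2.a)
|PSO outcomes| = 6

thr1.a=0 thr2.a=0
thr1.a=0 thr2.a=2
thr1.a=1 thr2.a=0
thr1.a=1 thr2.a=2
thr1.a=2 thr2.a=0
thr1.a=2 thr2.a=2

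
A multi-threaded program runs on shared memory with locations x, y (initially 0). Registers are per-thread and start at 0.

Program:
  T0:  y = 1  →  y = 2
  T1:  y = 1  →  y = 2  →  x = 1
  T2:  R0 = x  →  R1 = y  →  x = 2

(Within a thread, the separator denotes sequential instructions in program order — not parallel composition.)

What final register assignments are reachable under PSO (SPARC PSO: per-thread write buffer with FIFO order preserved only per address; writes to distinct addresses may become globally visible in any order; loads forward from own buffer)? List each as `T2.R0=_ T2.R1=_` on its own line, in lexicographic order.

T2.R0=0 T2.R1=0
T2.R0=0 T2.R1=1
T2.R0=0 T2.R1=2
T2.R0=1 T2.R1=0
T2.R0=1 T2.R1=1
T2.R0=1 T2.R1=2

outcome vector order: (T2.R0,T2.R1)
|PSO outcomes| = 6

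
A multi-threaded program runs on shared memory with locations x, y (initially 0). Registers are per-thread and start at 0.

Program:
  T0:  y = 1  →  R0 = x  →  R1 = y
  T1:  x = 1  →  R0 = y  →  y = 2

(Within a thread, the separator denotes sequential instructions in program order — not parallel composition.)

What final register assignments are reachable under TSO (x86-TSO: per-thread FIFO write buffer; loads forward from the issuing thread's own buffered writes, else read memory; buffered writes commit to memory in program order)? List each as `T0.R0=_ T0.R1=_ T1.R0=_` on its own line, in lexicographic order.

outcome vector order: (T0.R0,T0.R1,T1.R0)
|TSO outcomes| = 8

T0.R0=0 T0.R1=1 T1.R0=0
T0.R0=0 T0.R1=1 T1.R0=1
T0.R0=0 T0.R1=2 T1.R0=0
T0.R0=0 T0.R1=2 T1.R0=1
T0.R0=1 T0.R1=1 T1.R0=0
T0.R0=1 T0.R1=1 T1.R0=1
T0.R0=1 T0.R1=2 T1.R0=0
T0.R0=1 T0.R1=2 T1.R0=1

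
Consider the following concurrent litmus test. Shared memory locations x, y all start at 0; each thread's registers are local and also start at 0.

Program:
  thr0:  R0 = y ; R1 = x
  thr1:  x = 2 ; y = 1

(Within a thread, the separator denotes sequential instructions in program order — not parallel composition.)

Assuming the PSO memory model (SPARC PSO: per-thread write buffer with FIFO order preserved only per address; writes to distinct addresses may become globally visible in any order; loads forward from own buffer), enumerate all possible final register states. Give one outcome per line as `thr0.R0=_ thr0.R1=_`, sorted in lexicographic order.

thr0.R0=0 thr0.R1=0
thr0.R0=0 thr0.R1=2
thr0.R0=1 thr0.R1=0
thr0.R0=1 thr0.R1=2

outcome vector order: (thr0.R0,thr0.R1)
|PSO outcomes| = 4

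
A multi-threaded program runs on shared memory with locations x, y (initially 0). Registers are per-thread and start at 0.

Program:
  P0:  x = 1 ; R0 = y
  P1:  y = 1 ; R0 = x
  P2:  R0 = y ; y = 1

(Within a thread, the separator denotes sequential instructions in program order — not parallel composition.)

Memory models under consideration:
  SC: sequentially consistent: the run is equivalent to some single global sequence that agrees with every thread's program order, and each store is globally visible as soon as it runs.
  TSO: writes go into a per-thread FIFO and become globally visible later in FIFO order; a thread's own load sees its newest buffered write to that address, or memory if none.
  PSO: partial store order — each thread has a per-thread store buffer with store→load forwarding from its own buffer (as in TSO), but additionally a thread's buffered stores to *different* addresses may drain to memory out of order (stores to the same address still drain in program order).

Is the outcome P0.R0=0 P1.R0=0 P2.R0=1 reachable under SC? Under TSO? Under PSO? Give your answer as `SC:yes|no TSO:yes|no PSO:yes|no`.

SC:no TSO:yes PSO:yes

outcome vector order: (P0.R0,P1.R0,P2.R0)
under SC → <0 1 0>, <0 1 1>, <1 0 0>, <1 0 1>, <1 1 0>, <1 1 1>
under TSO → <0 0 0>, <0 0 1>, <0 1 0>, <0 1 1>, <1 0 0>, <1 0 1>, <1 1 0>, <1 1 1>
under PSO → <0 0 0>, <0 0 1>, <0 1 0>, <0 1 1>, <1 0 0>, <1 0 1>, <1 1 0>, <1 1 1>
target <0 0 1> ∈ {TSO,PSO}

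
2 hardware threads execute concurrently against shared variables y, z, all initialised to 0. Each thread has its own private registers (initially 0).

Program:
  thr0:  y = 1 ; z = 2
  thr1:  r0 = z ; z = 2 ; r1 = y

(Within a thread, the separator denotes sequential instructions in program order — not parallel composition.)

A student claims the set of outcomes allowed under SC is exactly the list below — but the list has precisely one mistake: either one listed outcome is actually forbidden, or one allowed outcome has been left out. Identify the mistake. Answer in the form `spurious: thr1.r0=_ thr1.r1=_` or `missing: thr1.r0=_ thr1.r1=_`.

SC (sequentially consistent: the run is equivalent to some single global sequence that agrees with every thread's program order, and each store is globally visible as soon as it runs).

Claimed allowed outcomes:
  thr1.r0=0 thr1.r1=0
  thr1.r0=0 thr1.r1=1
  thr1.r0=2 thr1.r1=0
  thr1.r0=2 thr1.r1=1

outcome vector order: (thr1.r0,thr1.r1)
SC: 3 outcomes — {<0 0> <0 1> <2 1>}
claimed∖SC = {<2 0>}

spurious: thr1.r0=2 thr1.r1=0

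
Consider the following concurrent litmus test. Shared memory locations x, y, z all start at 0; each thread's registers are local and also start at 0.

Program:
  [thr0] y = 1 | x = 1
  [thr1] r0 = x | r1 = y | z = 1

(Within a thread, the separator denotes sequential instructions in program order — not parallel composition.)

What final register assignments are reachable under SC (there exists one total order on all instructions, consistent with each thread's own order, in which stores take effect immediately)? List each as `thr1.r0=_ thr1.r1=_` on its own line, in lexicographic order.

outcome vector order: (thr1.r0,thr1.r1)
|SC outcomes| = 3

thr1.r0=0 thr1.r1=0
thr1.r0=0 thr1.r1=1
thr1.r0=1 thr1.r1=1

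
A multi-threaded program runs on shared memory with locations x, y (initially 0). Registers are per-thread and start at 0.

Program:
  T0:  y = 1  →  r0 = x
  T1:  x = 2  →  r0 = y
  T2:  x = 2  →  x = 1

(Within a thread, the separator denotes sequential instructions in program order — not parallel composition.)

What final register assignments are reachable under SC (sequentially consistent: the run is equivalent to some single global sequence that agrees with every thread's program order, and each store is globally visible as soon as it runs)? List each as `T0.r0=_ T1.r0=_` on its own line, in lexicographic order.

outcome vector order: (T0.r0,T1.r0)
|SC outcomes| = 5

T0.r0=0 T1.r0=1
T0.r0=1 T1.r0=0
T0.r0=1 T1.r0=1
T0.r0=2 T1.r0=0
T0.r0=2 T1.r0=1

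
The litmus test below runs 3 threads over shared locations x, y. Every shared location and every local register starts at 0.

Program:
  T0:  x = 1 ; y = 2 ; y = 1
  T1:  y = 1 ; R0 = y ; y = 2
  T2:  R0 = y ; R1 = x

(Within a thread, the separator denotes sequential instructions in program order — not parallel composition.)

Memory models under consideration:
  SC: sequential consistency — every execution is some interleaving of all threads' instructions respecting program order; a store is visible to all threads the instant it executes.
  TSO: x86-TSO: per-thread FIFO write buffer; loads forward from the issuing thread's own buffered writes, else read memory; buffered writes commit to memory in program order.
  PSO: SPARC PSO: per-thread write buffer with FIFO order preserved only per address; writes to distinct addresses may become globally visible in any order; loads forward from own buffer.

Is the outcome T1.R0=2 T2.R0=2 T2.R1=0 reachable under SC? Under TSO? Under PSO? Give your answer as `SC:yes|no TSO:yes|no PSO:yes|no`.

SC:no TSO:no PSO:yes

outcome vector order: (T1.R0,T2.R0,T2.R1)
SC (11): 1/0/0; 1/0/1; 1/1/0; 1/1/1; 1/2/0; 1/2/1; 2/0/0; 2/0/1; 2/1/0; 2/1/1; 2/2/1
TSO (11): 1/0/0; 1/0/1; 1/1/0; 1/1/1; 1/2/0; 1/2/1; 2/0/0; 2/0/1; 2/1/0; 2/1/1; 2/2/1
PSO (12): 1/0/0; 1/0/1; 1/1/0; 1/1/1; 1/2/0; 1/2/1; 2/0/0; 2/0/1; 2/1/0; 2/1/1; 2/2/0; 2/2/1
target 2/2/0 ∈ {PSO}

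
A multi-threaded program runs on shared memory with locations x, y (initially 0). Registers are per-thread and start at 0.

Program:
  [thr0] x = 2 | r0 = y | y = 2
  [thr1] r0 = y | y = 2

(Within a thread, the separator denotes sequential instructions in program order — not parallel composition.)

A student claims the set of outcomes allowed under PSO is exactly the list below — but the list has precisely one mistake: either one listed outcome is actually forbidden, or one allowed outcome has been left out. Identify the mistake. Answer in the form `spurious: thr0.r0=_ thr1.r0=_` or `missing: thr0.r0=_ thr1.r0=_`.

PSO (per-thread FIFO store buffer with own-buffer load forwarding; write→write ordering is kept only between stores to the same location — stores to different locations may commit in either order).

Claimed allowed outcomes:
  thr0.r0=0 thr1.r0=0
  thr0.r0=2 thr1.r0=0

outcome vector order: (thr0.r0,thr1.r0)
PSO: 3 outcomes — {00; 02; 20}
PSO∖claimed = {02}

missing: thr0.r0=0 thr1.r0=2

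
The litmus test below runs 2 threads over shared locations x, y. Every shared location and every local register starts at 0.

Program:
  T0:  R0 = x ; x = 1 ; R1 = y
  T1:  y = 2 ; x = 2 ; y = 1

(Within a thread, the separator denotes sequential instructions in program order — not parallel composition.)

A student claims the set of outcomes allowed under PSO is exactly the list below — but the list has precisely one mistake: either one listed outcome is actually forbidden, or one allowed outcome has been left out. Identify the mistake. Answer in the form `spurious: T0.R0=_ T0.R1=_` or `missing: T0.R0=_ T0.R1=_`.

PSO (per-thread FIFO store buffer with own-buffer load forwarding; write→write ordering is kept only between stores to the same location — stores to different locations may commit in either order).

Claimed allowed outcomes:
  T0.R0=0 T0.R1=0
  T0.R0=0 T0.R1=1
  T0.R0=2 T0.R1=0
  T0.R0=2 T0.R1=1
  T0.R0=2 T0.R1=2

outcome vector order: (T0.R0,T0.R1)
PSO: 6 outcomes — {00; 01; 02; 20; 21; 22}
PSO∖claimed = {02}

missing: T0.R0=0 T0.R1=2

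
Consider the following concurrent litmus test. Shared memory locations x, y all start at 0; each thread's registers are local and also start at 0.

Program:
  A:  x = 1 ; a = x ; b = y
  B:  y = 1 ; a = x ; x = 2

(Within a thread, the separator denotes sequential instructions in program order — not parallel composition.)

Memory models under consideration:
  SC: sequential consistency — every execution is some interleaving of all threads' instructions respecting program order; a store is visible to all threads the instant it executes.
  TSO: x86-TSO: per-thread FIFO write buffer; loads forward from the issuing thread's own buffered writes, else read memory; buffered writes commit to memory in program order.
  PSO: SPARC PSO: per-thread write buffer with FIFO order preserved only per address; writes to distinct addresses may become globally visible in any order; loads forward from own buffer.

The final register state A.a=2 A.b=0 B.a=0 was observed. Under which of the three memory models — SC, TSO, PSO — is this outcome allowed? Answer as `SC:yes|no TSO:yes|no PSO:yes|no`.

outcome vector order: (A.a,A.b,B.a)
SC (5): 101 110 111 210 211
TSO (6): 100 101 110 111 210 211
PSO (8): 100 101 110 111 200 201 210 211
target 200 ∈ {PSO}

SC:no TSO:no PSO:yes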